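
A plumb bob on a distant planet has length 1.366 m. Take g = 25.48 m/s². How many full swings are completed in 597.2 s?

T = 2π√(L/g) = 2π√(1.366/25.48) = 1.4548 s.
Number of complete oscillations = ⌊597.2/1.4548⌋ = ⌊410.50⌋ = 410.

410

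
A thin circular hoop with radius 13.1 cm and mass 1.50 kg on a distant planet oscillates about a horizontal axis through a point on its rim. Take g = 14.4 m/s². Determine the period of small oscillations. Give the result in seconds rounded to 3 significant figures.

0.848 s

I_cm = mr² = 0.02574 kg·m². The pivot is at distance d = 0.131 m from the centre of mass.
By the parallel-axis theorem, I = I_cm + md² = 0.02574 + 0.02574 = 0.05148 kg·m².
T = 2π√(I/(mgd)) = 2π√(0.05148/(1.50 × 14.4 × 0.131)) = 0.848 s.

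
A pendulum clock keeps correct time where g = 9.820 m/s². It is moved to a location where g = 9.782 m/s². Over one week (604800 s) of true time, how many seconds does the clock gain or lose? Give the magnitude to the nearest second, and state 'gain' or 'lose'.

lose 1171 s

The clock's period scales as T ∝ 1/√g, so T'/T = √(9.820/9.782) = 1.00194.
In 604800 s of true time the clock registers 604800/1.00194 = 603628.7 s, so it loses 1171 s.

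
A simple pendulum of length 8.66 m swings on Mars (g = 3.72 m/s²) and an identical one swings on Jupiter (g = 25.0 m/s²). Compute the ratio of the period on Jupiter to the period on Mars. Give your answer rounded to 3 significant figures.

T ∝ 1/√g, so T₂/T₁ = √(g₁/g₂) = √(3.72/25.0) = 0.386.

0.386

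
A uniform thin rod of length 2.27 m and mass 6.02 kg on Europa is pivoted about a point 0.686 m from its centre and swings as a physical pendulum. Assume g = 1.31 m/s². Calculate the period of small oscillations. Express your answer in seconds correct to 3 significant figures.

For a physical pendulum T = 2π√(I/(mgd)), with d = 0.6860 m from pivot to centre of mass.
I_cm = mL²/12 = 6.02 × 2.27²/12 = 2.585 kg·m²; I = I_cm + md² = 2.585 + 6.02 × 0.6860² = 5.418 kg·m².
T = 2π√(5.418/(6.02 × 1.31 × 0.6860)) = 6.29 s.

6.29 s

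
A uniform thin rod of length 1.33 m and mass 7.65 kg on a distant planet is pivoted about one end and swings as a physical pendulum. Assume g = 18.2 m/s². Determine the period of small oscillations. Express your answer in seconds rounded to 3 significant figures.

1.39 s

For a physical pendulum T = 2π√(I/(mgd)), with d = 0.6650 m from pivot to centre of mass.
I_cm = mL²/12 = 7.65 × 1.33²/12 = 1.128 kg·m²; I = I_cm + md² = 1.128 + 7.65 × 0.6650² = 4.511 kg·m².
T = 2π√(4.511/(7.65 × 18.2 × 0.6650)) = 1.39 s.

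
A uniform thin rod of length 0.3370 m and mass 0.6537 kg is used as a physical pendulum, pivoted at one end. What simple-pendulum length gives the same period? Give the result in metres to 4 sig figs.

The equivalent simple-pendulum length is L_eq = I/(md), where I is about the pivot and d = 0.16850 m.
I_cm = (1/12)mL² = 0.0061867 kg·m², so I = I_cm + md² = 0.0061867 + 0.018560 = 0.024747 kg·m².
L_eq = 0.024747/(0.6537 × 0.16850) = 0.2247 m.

0.2247 m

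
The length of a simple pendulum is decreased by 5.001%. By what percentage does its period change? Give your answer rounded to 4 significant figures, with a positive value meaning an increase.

-2.533%

T ∝ √L, so T'/T = √(0.94999) = 0.97467.
Percentage change in T = (0.97467 − 1) × 100% = -2.533%.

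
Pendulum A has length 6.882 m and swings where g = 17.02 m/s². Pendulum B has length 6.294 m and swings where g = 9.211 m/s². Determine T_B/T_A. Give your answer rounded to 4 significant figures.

1.300

T = 2π√(L/g), so T_B/T_A = √((L_B/g_B)/(L_A/g_A)) = √((6.294/9.211)/(6.882/17.02)) = 1.300.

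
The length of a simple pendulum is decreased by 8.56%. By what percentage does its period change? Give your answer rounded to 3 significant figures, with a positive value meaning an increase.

-4.38%

T ∝ √L, so T'/T = √(0.9144) = 0.9562.
Percentage change in T = (0.9562 − 1) × 100% = -4.38%.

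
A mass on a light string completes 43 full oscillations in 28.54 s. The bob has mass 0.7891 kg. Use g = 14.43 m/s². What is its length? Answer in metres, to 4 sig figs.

T = 28.54/43 = 0.66372 s.
From T = 2π√(L/g), L = gT²/(4π²) = 14.43 × 0.66372²/(4π²) = 0.1610 m.

0.1610 m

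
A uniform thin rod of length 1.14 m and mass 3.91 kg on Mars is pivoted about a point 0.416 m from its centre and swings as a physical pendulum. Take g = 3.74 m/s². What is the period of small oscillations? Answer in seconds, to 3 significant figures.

2.67 s

For a physical pendulum T = 2π√(I/(mgd)), with d = 0.4160 m from pivot to centre of mass.
I_cm = mL²/12 = 3.91 × 1.14²/12 = 0.4235 kg·m²; I = I_cm + md² = 0.4235 + 3.91 × 0.4160² = 1.100 kg·m².
T = 2π√(1.100/(3.91 × 3.74 × 0.4160)) = 2.67 s.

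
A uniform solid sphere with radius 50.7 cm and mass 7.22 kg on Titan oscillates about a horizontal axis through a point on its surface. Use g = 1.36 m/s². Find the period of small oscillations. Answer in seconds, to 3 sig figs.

I_cm = (2/5)mr² = 0.7424 kg·m². The pivot is at distance d = 0.507 m from the centre of mass.
By the parallel-axis theorem, I = I_cm + md² = 0.7424 + 1.856 = 2.598 kg·m².
T = 2π√(I/(mgd)) = 2π√(2.598/(7.22 × 1.36 × 0.507)) = 4.54 s.

4.54 s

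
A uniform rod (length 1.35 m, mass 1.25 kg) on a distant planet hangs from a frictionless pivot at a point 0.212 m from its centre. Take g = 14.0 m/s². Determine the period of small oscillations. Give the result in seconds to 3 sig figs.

1.62 s

For a physical pendulum T = 2π√(I/(mgd)), with d = 0.2120 m from pivot to centre of mass.
I_cm = mL²/12 = 1.25 × 1.35²/12 = 0.1898 kg·m²; I = I_cm + md² = 0.1898 + 1.25 × 0.2120² = 0.2460 kg·m².
T = 2π√(0.2460/(1.25 × 14.0 × 0.2120)) = 1.62 s.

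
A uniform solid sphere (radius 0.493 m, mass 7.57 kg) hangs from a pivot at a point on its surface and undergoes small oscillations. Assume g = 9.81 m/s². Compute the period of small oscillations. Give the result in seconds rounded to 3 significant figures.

I_cm = (2/5)mr² = 0.7360 kg·m². The pivot is at distance d = 0.493 m from the centre of mass.
By the parallel-axis theorem, I = I_cm + md² = 0.7360 + 1.840 = 2.576 kg·m².
T = 2π√(I/(mgd)) = 2π√(2.576/(7.57 × 9.81 × 0.493)) = 1.67 s.

1.67 s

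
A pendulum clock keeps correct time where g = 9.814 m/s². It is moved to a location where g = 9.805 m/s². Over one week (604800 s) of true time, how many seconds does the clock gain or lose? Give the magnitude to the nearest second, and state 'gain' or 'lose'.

lose 277 s

The clock's period scales as T ∝ 1/√g, so T'/T = √(9.814/9.805) = 1.00046.
In 604800 s of true time the clock registers 604800/1.00046 = 604522.6 s, so it loses 277 s.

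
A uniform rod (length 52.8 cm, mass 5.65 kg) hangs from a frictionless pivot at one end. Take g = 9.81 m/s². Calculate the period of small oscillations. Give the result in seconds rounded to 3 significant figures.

1.19 s

For a physical pendulum T = 2π√(I/(mgd)), with d = 0.2640 m from pivot to centre of mass.
I_cm = mL²/12 = 5.65 × 0.528²/12 = 0.1313 kg·m²; I = I_cm + md² = 0.1313 + 5.65 × 0.2640² = 0.5250 kg·m².
T = 2π√(0.5250/(5.65 × 9.81 × 0.2640)) = 1.19 s.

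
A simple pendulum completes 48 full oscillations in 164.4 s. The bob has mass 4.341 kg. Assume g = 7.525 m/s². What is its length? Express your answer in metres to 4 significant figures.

2.236 m

T = 164.4/48 = 3.4250 s.
From T = 2π√(L/g), L = gT²/(4π²) = 7.525 × 3.4250²/(4π²) = 2.236 m.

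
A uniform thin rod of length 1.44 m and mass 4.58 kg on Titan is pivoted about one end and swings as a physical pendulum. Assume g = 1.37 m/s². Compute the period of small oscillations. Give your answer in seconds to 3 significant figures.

5.26 s

For a physical pendulum T = 2π√(I/(mgd)), with d = 0.7200 m from pivot to centre of mass.
I_cm = mL²/12 = 4.58 × 1.44²/12 = 0.7914 kg·m²; I = I_cm + md² = 0.7914 + 4.58 × 0.7200² = 3.166 kg·m².
T = 2π√(3.166/(4.58 × 1.37 × 0.7200)) = 5.26 s.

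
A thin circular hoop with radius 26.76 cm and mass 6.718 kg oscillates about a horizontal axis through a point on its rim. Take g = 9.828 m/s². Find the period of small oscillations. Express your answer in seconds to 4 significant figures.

1.466 s

I_cm = mr² = 0.48107 kg·m². The pivot is at distance d = 0.2676 m from the centre of mass.
By the parallel-axis theorem, I = I_cm + md² = 0.48107 + 0.48107 = 0.96215 kg·m².
T = 2π√(I/(mgd)) = 2π√(0.96215/(6.718 × 9.828 × 0.2676)) = 1.466 s.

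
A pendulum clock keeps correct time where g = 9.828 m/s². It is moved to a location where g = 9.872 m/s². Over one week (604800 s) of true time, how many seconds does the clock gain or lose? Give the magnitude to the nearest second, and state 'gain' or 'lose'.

gain 1352 s

The clock's period scales as T ∝ 1/√g, so T'/T = √(9.828/9.872) = 0.997769.
In 604800 s of true time the clock registers 604800/0.997769 = 606152.3 s, so it gains 1352 s.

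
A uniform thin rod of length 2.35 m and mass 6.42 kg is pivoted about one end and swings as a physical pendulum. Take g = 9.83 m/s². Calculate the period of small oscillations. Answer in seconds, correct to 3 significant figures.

For a physical pendulum T = 2π√(I/(mgd)), with d = 1.175 m from pivot to centre of mass.
I_cm = mL²/12 = 6.42 × 2.35²/12 = 2.955 kg·m²; I = I_cm + md² = 2.955 + 6.42 × 1.175² = 11.82 kg·m².
T = 2π√(11.82/(6.42 × 9.83 × 1.175)) = 2.51 s.

2.51 s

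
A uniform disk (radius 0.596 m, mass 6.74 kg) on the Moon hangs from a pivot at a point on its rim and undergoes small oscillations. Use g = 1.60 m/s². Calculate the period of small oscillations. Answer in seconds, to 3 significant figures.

4.70 s

I_cm = ½mr² = 1.197 kg·m². The pivot is at distance d = 0.596 m from the centre of mass.
By the parallel-axis theorem, I = I_cm + md² = 1.197 + 2.394 = 3.591 kg·m².
T = 2π√(I/(mgd)) = 2π√(3.591/(6.74 × 1.60 × 0.596)) = 4.70 s.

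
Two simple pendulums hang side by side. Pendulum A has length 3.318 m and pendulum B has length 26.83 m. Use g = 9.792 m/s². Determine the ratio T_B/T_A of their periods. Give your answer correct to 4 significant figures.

T ∝ √L, so T_B/T_A = √(L_B/L_A) = √(26.83/3.318) = 2.844.

2.844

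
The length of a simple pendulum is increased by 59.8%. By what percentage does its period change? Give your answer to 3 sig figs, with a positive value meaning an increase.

T ∝ √L, so T'/T = √(1.598) = 1.264.
Percentage change in T = (1.264 − 1) × 100% = 26.4%.

26.4%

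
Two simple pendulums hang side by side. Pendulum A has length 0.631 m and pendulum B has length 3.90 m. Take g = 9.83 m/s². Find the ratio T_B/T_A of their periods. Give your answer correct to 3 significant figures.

T ∝ √L, so T_B/T_A = √(L_B/L_A) = √(3.90/0.631) = 2.49.

2.49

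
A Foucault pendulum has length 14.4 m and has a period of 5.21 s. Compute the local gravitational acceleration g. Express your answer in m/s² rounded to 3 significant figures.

From T = 2π√(L/g), g = 4π²L/T² = 4π² × 14.4/5.210² = 20.9 m/s².

20.9 m/s²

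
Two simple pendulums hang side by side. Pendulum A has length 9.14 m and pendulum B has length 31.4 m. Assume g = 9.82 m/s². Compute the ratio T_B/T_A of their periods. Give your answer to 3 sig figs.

1.85

T ∝ √L, so T_B/T_A = √(L_B/L_A) = √(31.4/9.14) = 1.85.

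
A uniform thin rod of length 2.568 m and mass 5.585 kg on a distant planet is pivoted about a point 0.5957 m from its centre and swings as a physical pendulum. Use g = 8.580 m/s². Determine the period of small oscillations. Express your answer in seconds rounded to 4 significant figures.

For a physical pendulum T = 2π√(I/(mgd)), with d = 0.59570 m from pivot to centre of mass.
I_cm = mL²/12 = 5.585 × 2.568²/12 = 3.0692 kg·m²; I = I_cm + md² = 3.0692 + 5.585 × 0.59570² = 5.0511 kg·m².
T = 2π√(5.0511/(5.585 × 8.580 × 0.59570)) = 2.643 s.

2.643 s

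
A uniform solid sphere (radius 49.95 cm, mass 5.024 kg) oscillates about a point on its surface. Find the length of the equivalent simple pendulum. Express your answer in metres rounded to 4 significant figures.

The equivalent simple-pendulum length is L_eq = I/(md), where I is about the pivot and d = 0.49950 m.
I_cm = (2/5)mR² = 0.50140 kg·m², so I = I_cm + md² = 0.50140 + 1.2535 = 1.7549 kg·m².
L_eq = 1.7549/(5.024 × 0.49950) = 0.6993 m.

0.6993 m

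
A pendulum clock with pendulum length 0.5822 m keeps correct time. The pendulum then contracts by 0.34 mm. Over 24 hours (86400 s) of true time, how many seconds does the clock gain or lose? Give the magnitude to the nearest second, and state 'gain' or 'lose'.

gain 25 s

T ∝ √L, so T'/T = √(0.58186/0.5822) = 0.999708.
In 86400 s of true time the clock registers 86400/0.999708 = 86425.2 s, so it gains 25 s.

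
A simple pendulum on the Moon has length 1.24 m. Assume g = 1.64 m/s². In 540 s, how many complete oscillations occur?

98

T = 2π√(L/g) = 2π√(1.24/1.64) = 5.463 s.
Number of complete oscillations = ⌊540/5.463⌋ = ⌊98.84⌋ = 98.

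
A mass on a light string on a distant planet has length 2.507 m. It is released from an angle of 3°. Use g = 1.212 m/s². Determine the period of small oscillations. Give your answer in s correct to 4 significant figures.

T = 2π√(L/g) = 2π√(2.507/1.212) = 2π × 1.4382 = 9.037 s.

9.037 s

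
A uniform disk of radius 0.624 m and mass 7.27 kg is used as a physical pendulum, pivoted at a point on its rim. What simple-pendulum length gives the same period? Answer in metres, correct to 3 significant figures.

0.936 m

The equivalent simple-pendulum length is L_eq = I/(md), where I is about the pivot and d = 0.6240 m.
I_cm = ½mR² = 1.415 kg·m², so I = I_cm + md² = 1.415 + 2.831 = 4.246 kg·m².
L_eq = 4.246/(7.27 × 0.6240) = 0.936 m.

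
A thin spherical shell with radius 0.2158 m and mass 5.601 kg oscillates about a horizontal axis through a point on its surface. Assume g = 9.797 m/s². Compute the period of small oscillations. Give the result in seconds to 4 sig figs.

I_cm = (2/3)mr² = 0.17389 kg·m². The pivot is at distance d = 0.2158 m from the centre of mass.
By the parallel-axis theorem, I = I_cm + md² = 0.17389 + 0.26084 = 0.43473 kg·m².
T = 2π√(I/(mgd)) = 2π√(0.43473/(5.601 × 9.797 × 0.2158)) = 1.204 s.

1.204 s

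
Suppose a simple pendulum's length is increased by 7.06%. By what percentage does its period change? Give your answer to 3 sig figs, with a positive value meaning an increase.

T ∝ √L, so T'/T = √(1.071) = 1.035.
Percentage change in T = (1.035 − 1) × 100% = 3.47%.

3.47%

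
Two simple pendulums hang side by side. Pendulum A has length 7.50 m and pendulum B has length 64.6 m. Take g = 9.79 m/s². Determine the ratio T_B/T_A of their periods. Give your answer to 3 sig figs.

2.93

T ∝ √L, so T_B/T_A = √(L_B/L_A) = √(64.6/7.50) = 2.93.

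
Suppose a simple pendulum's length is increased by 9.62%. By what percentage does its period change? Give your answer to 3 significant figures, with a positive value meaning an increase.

4.70%

T ∝ √L, so T'/T = √(1.096) = 1.047.
Percentage change in T = (1.047 − 1) × 100% = 4.70%.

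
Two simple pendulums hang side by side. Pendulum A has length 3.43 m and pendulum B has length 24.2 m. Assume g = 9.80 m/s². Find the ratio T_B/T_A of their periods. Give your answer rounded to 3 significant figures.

2.66

T ∝ √L, so T_B/T_A = √(L_B/L_A) = √(24.2/3.43) = 2.66.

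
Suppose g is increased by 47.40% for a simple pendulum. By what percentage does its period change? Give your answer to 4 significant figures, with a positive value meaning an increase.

-17.63%

T ∝ 1/√g, so T'/T = 1/√(1.4740) = 0.82367.
Percentage change in T = (0.82367 − 1) × 100% = -17.63%.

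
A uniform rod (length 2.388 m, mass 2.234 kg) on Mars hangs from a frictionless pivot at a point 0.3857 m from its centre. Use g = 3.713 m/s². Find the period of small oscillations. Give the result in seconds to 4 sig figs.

4.147 s

For a physical pendulum T = 2π√(I/(mgd)), with d = 0.38570 m from pivot to centre of mass.
I_cm = mL²/12 = 2.234 × 2.388²/12 = 1.0616 kg·m²; I = I_cm + md² = 1.0616 + 2.234 × 0.38570² = 1.3940 kg·m².
T = 2π√(1.3940/(2.234 × 3.713 × 0.38570)) = 4.147 s.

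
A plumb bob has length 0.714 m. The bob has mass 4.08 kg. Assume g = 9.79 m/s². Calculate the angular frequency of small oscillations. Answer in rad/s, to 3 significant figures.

3.70 rad/s

ω = √(g/L) = √(9.79/0.714) = 3.70 rad/s.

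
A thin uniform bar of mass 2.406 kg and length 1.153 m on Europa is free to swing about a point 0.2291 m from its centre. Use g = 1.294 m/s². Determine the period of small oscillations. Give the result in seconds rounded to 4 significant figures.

For a physical pendulum T = 2π√(I/(mgd)), with d = 0.22910 m from pivot to centre of mass.
I_cm = mL²/12 = 2.406 × 1.153²/12 = 0.26655 kg·m²; I = I_cm + md² = 0.26655 + 2.406 × 0.22910² = 0.39283 kg·m².
T = 2π√(0.39283/(2.406 × 1.294 × 0.22910)) = 4.663 s.

4.663 s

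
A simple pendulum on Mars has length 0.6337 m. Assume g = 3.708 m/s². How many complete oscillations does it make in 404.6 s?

155

T = 2π√(L/g) = 2π√(0.6337/3.708) = 2.5975 s.
Number of complete oscillations = ⌊404.6/2.5975⌋ = ⌊155.77⌋ = 155.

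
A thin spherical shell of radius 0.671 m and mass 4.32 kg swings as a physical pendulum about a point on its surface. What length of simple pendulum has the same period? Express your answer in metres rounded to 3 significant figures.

The equivalent simple-pendulum length is L_eq = I/(md), where I is about the pivot and d = 0.6710 m.
I_cm = (2/3)mR² = 1.297 kg·m², so I = I_cm + md² = 1.297 + 1.945 = 3.242 kg·m².
L_eq = 3.242/(4.32 × 0.6710) = 1.12 m.

1.12 m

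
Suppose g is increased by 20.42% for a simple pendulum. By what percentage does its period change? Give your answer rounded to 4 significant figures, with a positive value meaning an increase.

T ∝ 1/√g, so T'/T = 1/√(1.2042) = 0.91128.
Percentage change in T = (0.91128 − 1) × 100% = -8.872%.

-8.872%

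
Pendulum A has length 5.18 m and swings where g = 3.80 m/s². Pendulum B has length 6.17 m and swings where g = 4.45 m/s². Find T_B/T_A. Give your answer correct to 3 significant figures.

T = 2π√(L/g), so T_B/T_A = √((L_B/g_B)/(L_A/g_A)) = √((6.17/4.45)/(5.18/3.80)) = 1.01.

1.01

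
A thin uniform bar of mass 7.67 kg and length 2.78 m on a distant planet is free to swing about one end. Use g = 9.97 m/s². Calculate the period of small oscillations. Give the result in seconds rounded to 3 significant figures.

2.71 s

For a physical pendulum T = 2π√(I/(mgd)), with d = 1.390 m from pivot to centre of mass.
I_cm = mL²/12 = 7.67 × 2.78²/12 = 4.940 kg·m²; I = I_cm + md² = 4.940 + 7.67 × 1.390² = 19.76 kg·m².
T = 2π√(19.76/(7.67 × 9.97 × 1.390)) = 2.71 s.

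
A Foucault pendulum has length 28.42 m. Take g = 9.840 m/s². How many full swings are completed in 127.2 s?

T = 2π√(L/g) = 2π√(28.42/9.840) = 10.678 s.
Number of complete oscillations = ⌊127.2/10.678⌋ = ⌊11.912⌋ = 11.

11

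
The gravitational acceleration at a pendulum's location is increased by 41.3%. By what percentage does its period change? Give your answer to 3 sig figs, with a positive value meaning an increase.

T ∝ 1/√g, so T'/T = 1/√(1.413) = 0.8413.
Percentage change in T = (0.8413 − 1) × 100% = -15.9%.

-15.9%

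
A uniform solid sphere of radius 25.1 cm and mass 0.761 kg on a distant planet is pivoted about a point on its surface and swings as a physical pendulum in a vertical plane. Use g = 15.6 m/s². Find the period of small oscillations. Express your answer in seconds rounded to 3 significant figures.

0.943 s

I_cm = (2/5)mr² = 0.01918 kg·m². The pivot is at distance d = 0.251 m from the centre of mass.
By the parallel-axis theorem, I = I_cm + md² = 0.01918 + 0.04794 = 0.06712 kg·m².
T = 2π√(I/(mgd)) = 2π√(0.06712/(0.761 × 15.6 × 0.251)) = 0.943 s.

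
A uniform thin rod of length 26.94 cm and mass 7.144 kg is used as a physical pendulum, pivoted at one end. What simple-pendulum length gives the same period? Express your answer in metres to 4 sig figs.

The equivalent simple-pendulum length is L_eq = I/(md), where I is about the pivot and d = 0.13470 m.
I_cm = (1/12)mL² = 0.043207 kg·m², so I = I_cm + md² = 0.043207 + 0.12962 = 0.17283 kg·m².
L_eq = 0.17283/(7.144 × 0.13470) = 0.1796 m.

0.1796 m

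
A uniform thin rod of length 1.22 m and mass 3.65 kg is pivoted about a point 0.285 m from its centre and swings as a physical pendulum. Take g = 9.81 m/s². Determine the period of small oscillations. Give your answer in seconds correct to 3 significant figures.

1.70 s

For a physical pendulum T = 2π√(I/(mgd)), with d = 0.2850 m from pivot to centre of mass.
I_cm = mL²/12 = 3.65 × 1.22²/12 = 0.4527 kg·m²; I = I_cm + md² = 0.4527 + 3.65 × 0.2850² = 0.7492 kg·m².
T = 2π√(0.7492/(3.65 × 9.81 × 0.2850)) = 1.70 s.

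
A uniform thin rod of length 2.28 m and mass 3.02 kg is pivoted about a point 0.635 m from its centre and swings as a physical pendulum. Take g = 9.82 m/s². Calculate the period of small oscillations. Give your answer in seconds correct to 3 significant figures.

2.30 s

For a physical pendulum T = 2π√(I/(mgd)), with d = 0.6350 m from pivot to centre of mass.
I_cm = mL²/12 = 3.02 × 2.28²/12 = 1.308 kg·m²; I = I_cm + md² = 1.308 + 3.02 × 0.6350² = 2.526 kg·m².
T = 2π√(2.526/(3.02 × 9.82 × 0.6350)) = 2.30 s.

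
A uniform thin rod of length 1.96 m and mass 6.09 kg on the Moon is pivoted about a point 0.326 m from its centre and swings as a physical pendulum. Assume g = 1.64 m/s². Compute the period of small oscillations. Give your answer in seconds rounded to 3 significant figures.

For a physical pendulum T = 2π√(I/(mgd)), with d = 0.3260 m from pivot to centre of mass.
I_cm = mL²/12 = 6.09 × 1.96²/12 = 1.950 kg·m²; I = I_cm + md² = 1.950 + 6.09 × 0.3260² = 2.597 kg·m².
T = 2π√(2.597/(6.09 × 1.64 × 0.3260)) = 5.61 s.

5.61 s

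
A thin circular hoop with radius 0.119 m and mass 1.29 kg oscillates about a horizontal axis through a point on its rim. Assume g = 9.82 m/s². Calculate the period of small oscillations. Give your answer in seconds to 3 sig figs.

I_cm = mr² = 0.01827 kg·m². The pivot is at distance d = 0.119 m from the centre of mass.
By the parallel-axis theorem, I = I_cm + md² = 0.01827 + 0.01827 = 0.03654 kg·m².
T = 2π√(I/(mgd)) = 2π√(0.03654/(1.29 × 9.82 × 0.119)) = 0.978 s.

0.978 s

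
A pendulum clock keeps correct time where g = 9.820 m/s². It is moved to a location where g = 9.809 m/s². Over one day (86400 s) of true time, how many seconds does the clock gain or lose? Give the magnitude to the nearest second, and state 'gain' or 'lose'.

The clock's period scales as T ∝ 1/√g, so T'/T = √(9.820/9.809) = 1.00056.
In 86400 s of true time the clock registers 86400/1.00056 = 86351.6 s, so it loses 48 s.

lose 48 s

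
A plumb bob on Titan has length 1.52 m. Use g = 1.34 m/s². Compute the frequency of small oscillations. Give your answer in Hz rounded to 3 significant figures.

0.149 Hz

T = 2π√(L/g) = 2π√(1.52/1.34) = 6.692 s, so f = 1/T = 0.149 Hz.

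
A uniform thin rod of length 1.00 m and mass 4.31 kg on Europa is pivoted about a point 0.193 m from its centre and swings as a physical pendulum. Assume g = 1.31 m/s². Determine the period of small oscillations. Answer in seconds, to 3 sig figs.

For a physical pendulum T = 2π√(I/(mgd)), with d = 0.1930 m from pivot to centre of mass.
I_cm = mL²/12 = 4.31 × 1.00²/12 = 0.3592 kg·m²; I = I_cm + md² = 0.3592 + 4.31 × 0.1930² = 0.5197 kg·m².
T = 2π√(0.5197/(4.31 × 1.31 × 0.1930)) = 4.34 s.

4.34 s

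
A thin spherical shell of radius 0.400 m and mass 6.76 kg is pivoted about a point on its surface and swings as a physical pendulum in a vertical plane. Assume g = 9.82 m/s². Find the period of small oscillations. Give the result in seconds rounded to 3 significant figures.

I_cm = (2/3)mr² = 0.7211 kg·m². The pivot is at distance d = 0.400 m from the centre of mass.
By the parallel-axis theorem, I = I_cm + md² = 0.7211 + 1.082 = 1.803 kg·m².
T = 2π√(I/(mgd)) = 2π√(1.803/(6.76 × 9.82 × 0.400)) = 1.64 s.

1.64 s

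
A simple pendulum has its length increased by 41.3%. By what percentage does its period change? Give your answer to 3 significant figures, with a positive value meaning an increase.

18.9%

T ∝ √L, so T'/T = √(1.413) = 1.189.
Percentage change in T = (1.189 − 1) × 100% = 18.9%.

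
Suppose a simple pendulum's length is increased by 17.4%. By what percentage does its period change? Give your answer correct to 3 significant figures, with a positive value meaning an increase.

8.35%

T ∝ √L, so T'/T = √(1.174) = 1.084.
Percentage change in T = (1.084 − 1) × 100% = 8.35%.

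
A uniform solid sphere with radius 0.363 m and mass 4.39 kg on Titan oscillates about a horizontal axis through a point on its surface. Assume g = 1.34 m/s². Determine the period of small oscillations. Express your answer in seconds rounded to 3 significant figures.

I_cm = (2/5)mr² = 0.2314 kg·m². The pivot is at distance d = 0.363 m from the centre of mass.
By the parallel-axis theorem, I = I_cm + md² = 0.2314 + 0.5785 = 0.8099 kg·m².
T = 2π√(I/(mgd)) = 2π√(0.8099/(4.39 × 1.34 × 0.363)) = 3.87 s.

3.87 s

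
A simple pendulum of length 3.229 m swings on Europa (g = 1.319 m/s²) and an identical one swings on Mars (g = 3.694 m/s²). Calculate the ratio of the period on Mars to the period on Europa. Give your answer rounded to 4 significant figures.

T ∝ 1/√g, so T₂/T₁ = √(g₁/g₂) = √(1.319/3.694) = 0.5975.

0.5975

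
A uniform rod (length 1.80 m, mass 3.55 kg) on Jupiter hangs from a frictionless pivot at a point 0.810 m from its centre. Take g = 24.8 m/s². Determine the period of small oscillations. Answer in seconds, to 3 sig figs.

For a physical pendulum T = 2π√(I/(mgd)), with d = 0.8100 m from pivot to centre of mass.
I_cm = mL²/12 = 3.55 × 1.80²/12 = 0.9585 kg·m²; I = I_cm + md² = 0.9585 + 3.55 × 0.8100² = 3.288 kg·m².
T = 2π√(3.288/(3.55 × 24.8 × 0.8100)) = 1.35 s.

1.35 s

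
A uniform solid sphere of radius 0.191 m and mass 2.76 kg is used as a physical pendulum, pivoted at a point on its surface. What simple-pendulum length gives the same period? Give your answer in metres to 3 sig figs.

0.267 m

The equivalent simple-pendulum length is L_eq = I/(md), where I is about the pivot and d = 0.1910 m.
I_cm = (2/5)mR² = 0.04028 kg·m², so I = I_cm + md² = 0.04028 + 0.1007 = 0.1410 kg·m².
L_eq = 0.1410/(2.76 × 0.1910) = 0.267 m.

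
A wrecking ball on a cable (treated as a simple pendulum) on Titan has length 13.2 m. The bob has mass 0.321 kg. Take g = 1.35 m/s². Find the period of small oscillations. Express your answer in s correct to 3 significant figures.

19.6 s

T = 2π√(L/g) = 2π√(13.2/1.35) = 2π × 3.127 = 19.6 s.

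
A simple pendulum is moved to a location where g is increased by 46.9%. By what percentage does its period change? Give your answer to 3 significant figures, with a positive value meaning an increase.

-17.5%

T ∝ 1/√g, so T'/T = 1/√(1.469) = 0.8251.
Percentage change in T = (0.8251 − 1) × 100% = -17.5%.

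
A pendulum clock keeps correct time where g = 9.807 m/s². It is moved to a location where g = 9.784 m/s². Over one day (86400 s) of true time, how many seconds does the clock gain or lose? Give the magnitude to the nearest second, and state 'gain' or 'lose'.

lose 101 s

The clock's period scales as T ∝ 1/√g, so T'/T = √(9.807/9.784) = 1.00117.
In 86400 s of true time the clock registers 86400/1.00117 = 86298.6 s, so it loses 101 s.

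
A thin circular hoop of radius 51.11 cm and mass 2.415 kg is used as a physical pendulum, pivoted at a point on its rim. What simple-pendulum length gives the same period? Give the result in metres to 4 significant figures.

1.022 m

The equivalent simple-pendulum length is L_eq = I/(md), where I is about the pivot and d = 0.51110 m.
I_cm = mR² = 0.63085 kg·m², so I = I_cm + md² = 0.63085 + 0.63085 = 1.2617 kg·m².
L_eq = 1.2617/(2.415 × 0.51110) = 1.022 m.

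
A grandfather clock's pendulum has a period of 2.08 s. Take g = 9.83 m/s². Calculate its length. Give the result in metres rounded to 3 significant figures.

1.08 m

From T = 2π√(L/g), L = gT²/(4π²) = 9.83 × 2.080²/(4π²) = 1.08 m.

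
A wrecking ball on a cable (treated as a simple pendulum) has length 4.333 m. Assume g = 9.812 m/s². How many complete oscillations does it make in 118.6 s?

28

T = 2π√(L/g) = 2π√(4.333/9.812) = 4.1754 s.
Number of complete oscillations = ⌊118.6/4.1754⌋ = ⌊28.405⌋ = 28.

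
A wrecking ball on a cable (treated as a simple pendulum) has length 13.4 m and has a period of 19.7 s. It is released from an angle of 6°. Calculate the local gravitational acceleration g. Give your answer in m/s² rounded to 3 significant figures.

From T = 2π√(L/g), g = 4π²L/T² = 4π² × 13.4/19.70² = 1.36 m/s².

1.36 m/s²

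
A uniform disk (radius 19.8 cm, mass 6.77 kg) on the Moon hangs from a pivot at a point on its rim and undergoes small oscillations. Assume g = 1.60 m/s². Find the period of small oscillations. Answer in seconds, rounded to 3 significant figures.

I_cm = ½mr² = 0.1327 kg·m². The pivot is at distance d = 0.198 m from the centre of mass.
By the parallel-axis theorem, I = I_cm + md² = 0.1327 + 0.2654 = 0.3981 kg·m².
T = 2π√(I/(mgd)) = 2π√(0.3981/(6.77 × 1.60 × 0.198)) = 2.71 s.

2.71 s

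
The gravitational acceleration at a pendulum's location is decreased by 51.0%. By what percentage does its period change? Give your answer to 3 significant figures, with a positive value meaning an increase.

T ∝ 1/√g, so T'/T = 1/√(0.4900) = 1.429.
Percentage change in T = (1.429 − 1) × 100% = 42.9%.

42.9%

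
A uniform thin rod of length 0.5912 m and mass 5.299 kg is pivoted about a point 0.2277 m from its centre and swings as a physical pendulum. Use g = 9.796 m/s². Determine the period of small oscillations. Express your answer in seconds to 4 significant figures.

For a physical pendulum T = 2π√(I/(mgd)), with d = 0.22770 m from pivot to centre of mass.
I_cm = mL²/12 = 5.299 × 0.5912²/12 = 0.15434 kg·m²; I = I_cm + md² = 0.15434 + 5.299 × 0.22770² = 0.42908 kg·m².
T = 2π√(0.42908/(5.299 × 9.796 × 0.22770)) = 1.197 s.

1.197 s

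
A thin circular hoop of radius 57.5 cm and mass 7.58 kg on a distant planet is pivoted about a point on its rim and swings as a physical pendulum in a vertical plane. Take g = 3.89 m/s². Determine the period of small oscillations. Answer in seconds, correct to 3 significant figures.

I_cm = mr² = 2.506 kg·m². The pivot is at distance d = 0.575 m from the centre of mass.
By the parallel-axis theorem, I = I_cm + md² = 2.506 + 2.506 = 5.012 kg·m².
T = 2π√(I/(mgd)) = 2π√(5.012/(7.58 × 3.89 × 0.575)) = 3.42 s.

3.42 s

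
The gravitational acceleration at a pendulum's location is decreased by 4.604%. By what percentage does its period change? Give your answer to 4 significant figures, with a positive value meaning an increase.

2.385%

T ∝ 1/√g, so T'/T = 1/√(0.95396) = 1.0238.
Percentage change in T = (1.0238 − 1) × 100% = 2.385%.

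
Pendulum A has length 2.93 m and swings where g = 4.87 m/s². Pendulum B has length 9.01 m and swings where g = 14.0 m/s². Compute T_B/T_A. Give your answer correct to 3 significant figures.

1.03

T = 2π√(L/g), so T_B/T_A = √((L_B/g_B)/(L_A/g_A)) = √((9.01/14.0)/(2.93/4.87)) = 1.03.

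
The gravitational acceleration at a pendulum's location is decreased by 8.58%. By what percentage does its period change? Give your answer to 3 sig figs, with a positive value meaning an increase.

T ∝ 1/√g, so T'/T = 1/√(0.9142) = 1.046.
Percentage change in T = (1.046 − 1) × 100% = 4.59%.

4.59%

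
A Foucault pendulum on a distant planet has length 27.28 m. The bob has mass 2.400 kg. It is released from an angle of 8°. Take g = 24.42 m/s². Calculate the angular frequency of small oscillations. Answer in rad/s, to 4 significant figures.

0.9461 rad/s

ω = √(g/L) = √(24.42/27.28) = 0.9461 rad/s.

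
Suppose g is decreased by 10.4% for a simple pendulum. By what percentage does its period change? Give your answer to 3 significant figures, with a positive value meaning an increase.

T ∝ 1/√g, so T'/T = 1/√(0.8960) = 1.056.
Percentage change in T = (1.056 − 1) × 100% = 5.64%.

5.64%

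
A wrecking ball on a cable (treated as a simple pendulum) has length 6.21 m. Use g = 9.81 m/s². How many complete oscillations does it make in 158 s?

T = 2π√(L/g) = 2π√(6.21/9.81) = 4.999 s.
Number of complete oscillations = ⌊158/4.999⌋ = ⌊31.61⌋ = 31.

31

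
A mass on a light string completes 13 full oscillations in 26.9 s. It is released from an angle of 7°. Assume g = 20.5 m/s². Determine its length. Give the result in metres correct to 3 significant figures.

2.22 m

T = 26.9/13 = 2.069 s.
From T = 2π√(L/g), L = gT²/(4π²) = 20.5 × 2.069²/(4π²) = 2.22 m.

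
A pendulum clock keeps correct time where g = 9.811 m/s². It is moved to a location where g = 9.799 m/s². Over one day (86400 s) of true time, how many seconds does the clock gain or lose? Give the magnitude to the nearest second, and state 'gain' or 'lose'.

lose 53 s

The clock's period scales as T ∝ 1/√g, so T'/T = √(9.811/9.799) = 1.00061.
In 86400 s of true time the clock registers 86400/1.00061 = 86347.1 s, so it loses 53 s.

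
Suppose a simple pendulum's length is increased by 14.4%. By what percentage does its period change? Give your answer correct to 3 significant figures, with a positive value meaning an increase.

6.96%

T ∝ √L, so T'/T = √(1.144) = 1.070.
Percentage change in T = (1.070 − 1) × 100% = 6.96%.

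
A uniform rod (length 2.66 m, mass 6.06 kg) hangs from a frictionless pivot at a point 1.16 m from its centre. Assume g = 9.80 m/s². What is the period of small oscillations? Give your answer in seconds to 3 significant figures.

For a physical pendulum T = 2π√(I/(mgd)), with d = 1.160 m from pivot to centre of mass.
I_cm = mL²/12 = 6.06 × 2.66²/12 = 3.573 kg·m²; I = I_cm + md² = 3.573 + 6.06 × 1.160² = 11.73 kg·m².
T = 2π√(11.73/(6.06 × 9.80 × 1.160)) = 2.59 s.

2.59 s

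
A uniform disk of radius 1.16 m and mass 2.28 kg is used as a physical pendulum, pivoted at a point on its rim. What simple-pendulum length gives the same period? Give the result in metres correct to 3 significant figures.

1.74 m

The equivalent simple-pendulum length is L_eq = I/(md), where I is about the pivot and d = 1.160 m.
I_cm = ½mR² = 1.534 kg·m², so I = I_cm + md² = 1.534 + 3.068 = 4.602 kg·m².
L_eq = 4.602/(2.28 × 1.160) = 1.74 m.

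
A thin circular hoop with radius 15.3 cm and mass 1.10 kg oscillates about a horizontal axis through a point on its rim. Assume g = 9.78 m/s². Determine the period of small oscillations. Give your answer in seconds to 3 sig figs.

I_cm = mr² = 0.02575 kg·m². The pivot is at distance d = 0.153 m from the centre of mass.
By the parallel-axis theorem, I = I_cm + md² = 0.02575 + 0.02575 = 0.05150 kg·m².
T = 2π√(I/(mgd)) = 2π√(0.05150/(1.10 × 9.78 × 0.153)) = 1.11 s.

1.11 s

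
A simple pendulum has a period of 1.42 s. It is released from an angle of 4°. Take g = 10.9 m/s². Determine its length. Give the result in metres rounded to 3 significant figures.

From T = 2π√(L/g), L = gT²/(4π²) = 10.9 × 1.420²/(4π²) = 0.557 m.

0.557 m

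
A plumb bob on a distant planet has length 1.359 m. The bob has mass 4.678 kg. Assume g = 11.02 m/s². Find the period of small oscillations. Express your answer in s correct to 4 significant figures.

2.206 s

T = 2π√(L/g) = 2π√(1.359/11.02) = 2π × 0.35117 = 2.206 s.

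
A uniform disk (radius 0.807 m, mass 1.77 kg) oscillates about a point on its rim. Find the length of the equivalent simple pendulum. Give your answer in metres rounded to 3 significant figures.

The equivalent simple-pendulum length is L_eq = I/(md), where I is about the pivot and d = 0.8070 m.
I_cm = ½mR² = 0.5764 kg·m², so I = I_cm + md² = 0.5764 + 1.153 = 1.729 kg·m².
L_eq = 1.729/(1.77 × 0.8070) = 1.21 m.

1.21 m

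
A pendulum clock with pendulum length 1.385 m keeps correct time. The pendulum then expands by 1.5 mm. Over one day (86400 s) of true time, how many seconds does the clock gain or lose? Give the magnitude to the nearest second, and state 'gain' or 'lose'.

T ∝ √L, so T'/T = √(1.38650/1.385) = 1.00054.
In 86400 s of true time the clock registers 86400/1.00054 = 86353.3 s, so it loses 47 s.

lose 47 s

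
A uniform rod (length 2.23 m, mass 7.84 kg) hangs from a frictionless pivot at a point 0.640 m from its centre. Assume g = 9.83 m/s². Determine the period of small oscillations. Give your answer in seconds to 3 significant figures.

For a physical pendulum T = 2π√(I/(mgd)), with d = 0.6400 m from pivot to centre of mass.
I_cm = mL²/12 = 7.84 × 2.23²/12 = 3.249 kg·m²; I = I_cm + md² = 3.249 + 7.84 × 0.6400² = 6.460 kg·m².
T = 2π√(6.460/(7.84 × 9.83 × 0.6400)) = 2.27 s.

2.27 s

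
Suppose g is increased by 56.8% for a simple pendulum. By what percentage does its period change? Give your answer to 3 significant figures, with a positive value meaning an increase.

T ∝ 1/√g, so T'/T = 1/√(1.568) = 0.7986.
Percentage change in T = (0.7986 − 1) × 100% = -20.1%.

-20.1%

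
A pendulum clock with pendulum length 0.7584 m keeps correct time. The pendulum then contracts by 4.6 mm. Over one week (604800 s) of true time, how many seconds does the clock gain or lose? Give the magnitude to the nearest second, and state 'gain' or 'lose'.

T ∝ √L, so T'/T = √(0.75380/0.7584) = 0.996963.
In 604800 s of true time the clock registers 604800/0.996963 = 606642.6 s, so it gains 1843 s.

gain 1843 s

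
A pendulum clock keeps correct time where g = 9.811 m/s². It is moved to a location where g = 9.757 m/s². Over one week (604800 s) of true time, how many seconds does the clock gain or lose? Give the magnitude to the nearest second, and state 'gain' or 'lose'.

The clock's period scales as T ∝ 1/√g, so T'/T = √(9.811/9.757) = 1.00276.
In 604800 s of true time the clock registers 604800/1.00276 = 603133.3 s, so it loses 1667 s.

lose 1667 s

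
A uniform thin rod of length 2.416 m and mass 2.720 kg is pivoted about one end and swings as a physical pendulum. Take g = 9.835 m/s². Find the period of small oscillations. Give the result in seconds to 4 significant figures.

2.543 s

For a physical pendulum T = 2π√(I/(mgd)), with d = 1.2080 m from pivot to centre of mass.
I_cm = mL²/12 = 2.720 × 2.416²/12 = 1.3231 kg·m²; I = I_cm + md² = 1.3231 + 2.720 × 1.2080² = 5.2923 kg·m².
T = 2π√(5.2923/(2.720 × 9.835 × 1.2080)) = 2.543 s.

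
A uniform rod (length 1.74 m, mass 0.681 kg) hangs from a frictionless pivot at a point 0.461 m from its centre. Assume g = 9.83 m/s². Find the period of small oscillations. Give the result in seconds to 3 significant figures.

2.01 s

For a physical pendulum T = 2π√(I/(mgd)), with d = 0.4610 m from pivot to centre of mass.
I_cm = mL²/12 = 0.681 × 1.74²/12 = 0.1718 kg·m²; I = I_cm + md² = 0.1718 + 0.681 × 0.4610² = 0.3165 kg·m².
T = 2π√(0.3165/(0.681 × 9.83 × 0.4610)) = 2.01 s.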